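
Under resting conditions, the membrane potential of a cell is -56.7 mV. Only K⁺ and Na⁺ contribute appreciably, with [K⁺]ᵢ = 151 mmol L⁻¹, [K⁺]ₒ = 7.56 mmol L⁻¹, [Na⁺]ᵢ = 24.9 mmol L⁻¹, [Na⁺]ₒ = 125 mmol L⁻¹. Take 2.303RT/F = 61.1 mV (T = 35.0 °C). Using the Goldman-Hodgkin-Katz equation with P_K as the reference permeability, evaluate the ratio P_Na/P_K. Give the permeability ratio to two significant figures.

Let α = P_Na/P_K. GHK: Vm = 61.1·log₁₀[(Kₒ + α·Naₒ)/(Kᵢ + α·Naᵢ)].
10^(Vm/61.1) = 10^(-56.7/61.1) = 0.11804
So 0.11804·(Kᵢ + α·Naᵢ) = Kₒ + α·Naₒ → α = (0.11804·151.0 − 7.56) / (125.0 − 0.11804·24.9)
α = (17.82 − 7.56) / (125.0 − 2.939) = 10.26/122.1 = 0.08408

0.084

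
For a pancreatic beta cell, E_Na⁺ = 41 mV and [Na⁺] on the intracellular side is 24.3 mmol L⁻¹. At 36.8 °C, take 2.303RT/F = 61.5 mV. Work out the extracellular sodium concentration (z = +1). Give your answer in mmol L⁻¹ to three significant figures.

Nernst: E = (61.5/1) · log₁₀([out]/[in]), so log₁₀([out]/[in]) = 41.0 × 1 / 61.5 = 0.6667.
[out]/[in] = 10^(0.6667) = 4.642.
[out] = 4.642 × 24.3 = 112.8 mmol L⁻¹.

113 mmol L⁻¹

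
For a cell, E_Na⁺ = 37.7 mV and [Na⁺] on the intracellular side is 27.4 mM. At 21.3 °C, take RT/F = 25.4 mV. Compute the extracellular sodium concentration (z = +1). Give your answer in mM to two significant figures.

120 mM

Nernst: E = (25.4/1) · ln([out]/[in]), so ln([out]/[in]) = 37.7 × 1 / 25.4 = 1.4843.
[out]/[in] = e^(1.4843) = 4.412.
[out] = 4.412 × 27.4 = 120.9 mM.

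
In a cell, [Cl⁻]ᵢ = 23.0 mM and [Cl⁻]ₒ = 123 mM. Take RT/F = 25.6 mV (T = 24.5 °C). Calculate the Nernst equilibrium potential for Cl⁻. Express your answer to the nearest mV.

-43 mV

E = (25.6/z) · ln([Cl⁻]_out/[Cl⁻]_in) with z = -1.
For an anion, dividing by z = -1 reverses the sign.
= (25.6/-1) · ln(123/23.0) = -25.60 · ln(5.348)
= -25.60 · (1.6767) = -42.92 mV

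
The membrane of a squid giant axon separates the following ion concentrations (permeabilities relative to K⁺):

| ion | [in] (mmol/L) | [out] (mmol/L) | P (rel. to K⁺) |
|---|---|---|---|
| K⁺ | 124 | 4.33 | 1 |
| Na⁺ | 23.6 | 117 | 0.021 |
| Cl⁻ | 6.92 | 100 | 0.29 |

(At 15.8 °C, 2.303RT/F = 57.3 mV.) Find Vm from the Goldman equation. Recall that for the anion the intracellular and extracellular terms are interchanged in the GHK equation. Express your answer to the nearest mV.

-71 mV

Vm = 57.3 · log₁₀[(Σ P·[cation]ₒ + Σ P·[anion]ᵢ) / (Σ P·[cation]ᵢ + Σ P·[anion]ₒ)]
Numerator = 1×4.33 + 0.021×117 + 0.29×6.92 = 8.794
Denominator = 1×124 + 0.021×23.6 + 0.29×100 = 153.5
Vm = 57.3 · log₁₀(0.05729) = 57.3 × (-1.2419) = -71.16 mV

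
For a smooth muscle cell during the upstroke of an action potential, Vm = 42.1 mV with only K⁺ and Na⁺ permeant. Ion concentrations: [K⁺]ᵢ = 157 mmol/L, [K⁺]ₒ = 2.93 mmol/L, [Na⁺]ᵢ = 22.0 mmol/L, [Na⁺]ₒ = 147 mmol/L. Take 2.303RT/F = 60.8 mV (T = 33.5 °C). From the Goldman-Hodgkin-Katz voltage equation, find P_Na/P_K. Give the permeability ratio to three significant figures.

Let α = P_Na/P_K. GHK: Vm = 60.8·log₁₀[(Kₒ + α·Naₒ)/(Kᵢ + α·Naᵢ)].
10^(Vm/60.8) = 10^(42.1/60.8) = 4.9253
So 4.9253·(Kᵢ + α·Naᵢ) = Kₒ + α·Naₒ → α = (4.9253·157.0 − 2.93) / (147.0 − 4.9253·22.0)
α = (773.3 − 2.93) / (147.0 − 108.4) = 770.3/38.64 = 19.93

19.9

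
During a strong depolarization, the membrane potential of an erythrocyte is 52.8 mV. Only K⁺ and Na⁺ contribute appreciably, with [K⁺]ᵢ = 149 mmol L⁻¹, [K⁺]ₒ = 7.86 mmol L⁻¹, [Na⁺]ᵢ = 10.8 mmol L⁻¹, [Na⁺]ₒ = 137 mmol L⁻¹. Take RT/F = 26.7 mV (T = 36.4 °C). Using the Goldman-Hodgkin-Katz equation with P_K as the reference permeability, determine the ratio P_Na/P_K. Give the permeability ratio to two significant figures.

Let α = P_Na/P_K. GHK: Vm = 26.7·ln[(Kₒ + α·Naₒ)/(Kᵢ + α·Naᵢ)].
e^(Vm/26.7) = e^(52.8/26.7) = 7.2249
So 7.2249·(Kᵢ + α·Naᵢ) = Kₒ + α·Naₒ → α = (7.2249·149.0 − 7.86) / (137.0 − 7.2249·10.8)
α = (1077 − 7.86) / (137.0 − 78.03) = 1069/58.97 = 18.12

18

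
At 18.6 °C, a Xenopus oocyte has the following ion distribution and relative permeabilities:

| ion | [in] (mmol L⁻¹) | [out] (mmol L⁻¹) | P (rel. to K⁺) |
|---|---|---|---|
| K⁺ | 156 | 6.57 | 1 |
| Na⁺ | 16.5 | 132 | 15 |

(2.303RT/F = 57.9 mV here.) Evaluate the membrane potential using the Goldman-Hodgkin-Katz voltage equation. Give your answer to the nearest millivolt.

Vm = 57.9 · log₁₀[(Σ P·[cation]ₒ + Σ P·[anion]ᵢ) / (Σ P·[cation]ᵢ + Σ P·[anion]ₒ)]
Numerator = 1×6.57 + 15×132 = 1987
Denominator = 1×156 + 15×16.5 = 403.5
Vm = 57.9 · log₁₀(4.9233) = 57.9 × (0.6923) = 40.08 mV

40 mV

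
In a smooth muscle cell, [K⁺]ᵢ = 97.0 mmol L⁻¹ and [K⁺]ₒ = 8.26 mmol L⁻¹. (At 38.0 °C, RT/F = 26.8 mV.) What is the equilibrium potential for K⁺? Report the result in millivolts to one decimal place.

-66.0 mV

E = (26.8/z) · ln([K⁺]_out/[K⁺]_in) with z = +1.
= (26.8/1) · ln(8.26/97.0) = 26.80 · ln(0.08515)
= 26.80 · (-2.4633) = -66.02 mV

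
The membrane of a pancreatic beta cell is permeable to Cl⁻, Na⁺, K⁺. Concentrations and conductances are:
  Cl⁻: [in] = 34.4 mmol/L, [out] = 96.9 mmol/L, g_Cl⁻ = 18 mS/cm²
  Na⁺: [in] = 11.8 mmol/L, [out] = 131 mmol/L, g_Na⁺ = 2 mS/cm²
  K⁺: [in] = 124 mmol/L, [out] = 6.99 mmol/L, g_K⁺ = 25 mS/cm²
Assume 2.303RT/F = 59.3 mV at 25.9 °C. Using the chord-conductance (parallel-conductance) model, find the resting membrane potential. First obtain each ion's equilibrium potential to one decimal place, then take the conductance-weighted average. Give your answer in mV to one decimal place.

-49.1 mV

E_Cl⁻ = (59.3/-1)·log₁₀(96.9/34.4) = -26.7 mV
E_Na⁺ = (59.3/1)·log₁₀(131/11.8) = 62.0 mV
E_K⁺ = (59.3/1)·log₁₀(6.99/124) = -74.1 mV
Vm = (Σ gᵢEᵢ)/(Σ gᵢ) = (18·-26.7 + 2·62.0 + 25·-74.1) / (18 + 2 + 25)
= -2209.10 / 45 = -49.09 mV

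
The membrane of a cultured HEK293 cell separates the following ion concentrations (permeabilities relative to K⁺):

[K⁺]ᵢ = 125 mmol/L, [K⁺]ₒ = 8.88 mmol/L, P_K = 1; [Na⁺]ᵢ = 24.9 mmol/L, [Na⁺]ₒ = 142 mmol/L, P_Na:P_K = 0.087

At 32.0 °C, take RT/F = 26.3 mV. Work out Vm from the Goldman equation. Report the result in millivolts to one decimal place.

-47.1 mV

Vm = 26.3 · ln[(Σ P·[cation]ₒ + Σ P·[anion]ᵢ) / (Σ P·[cation]ᵢ + Σ P·[anion]ₒ)]
Numerator = 1×8.88 + 0.087×142 = 21.23
Denominator = 1×125 + 0.087×24.9 = 127.2
Vm = 26.3 · ln(0.16698) = 26.3 × (-1.7899) = -47.07 mV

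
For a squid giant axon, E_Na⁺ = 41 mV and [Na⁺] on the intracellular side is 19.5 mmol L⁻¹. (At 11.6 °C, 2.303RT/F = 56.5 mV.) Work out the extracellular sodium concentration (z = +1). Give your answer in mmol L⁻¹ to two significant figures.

100 mmol L⁻¹

Nernst: E = (56.5/1) · log₁₀([out]/[in]), so log₁₀([out]/[in]) = 41.0 × 1 / 56.5 = 0.7257.
[out]/[in] = 10^(0.7257) = 5.317.
[out] = 5.317 × 19.5 = 103.7 mmol L⁻¹.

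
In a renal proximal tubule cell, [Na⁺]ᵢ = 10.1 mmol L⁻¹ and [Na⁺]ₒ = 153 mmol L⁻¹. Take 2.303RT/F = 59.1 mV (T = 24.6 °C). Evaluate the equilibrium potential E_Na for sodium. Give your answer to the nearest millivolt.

70 mV

E = (59.1/z) · log₁₀([Na⁺]_out/[Na⁺]_in) with z = +1.
= (59.1/1) · log₁₀(153/10.1) = 59.10 · log₁₀(15.15)
= 59.10 · (1.1804) = 69.76 mV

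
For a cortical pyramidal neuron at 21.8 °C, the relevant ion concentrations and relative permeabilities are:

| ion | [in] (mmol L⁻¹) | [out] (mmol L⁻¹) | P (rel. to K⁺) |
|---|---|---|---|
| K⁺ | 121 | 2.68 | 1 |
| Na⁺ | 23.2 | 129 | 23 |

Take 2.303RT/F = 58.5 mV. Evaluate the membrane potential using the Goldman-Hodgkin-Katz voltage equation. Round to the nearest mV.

38 mV

Vm = 58.5 · log₁₀[(Σ P·[cation]ₒ + Σ P·[anion]ᵢ) / (Σ P·[cation]ᵢ + Σ P·[anion]ₒ)]
Numerator = 1×2.68 + 23×129 = 2970
Denominator = 1×121 + 23×23.2 = 654.6
Vm = 58.5 · log₁₀(4.5366) = 58.5 × (0.6567) = 38.42 mV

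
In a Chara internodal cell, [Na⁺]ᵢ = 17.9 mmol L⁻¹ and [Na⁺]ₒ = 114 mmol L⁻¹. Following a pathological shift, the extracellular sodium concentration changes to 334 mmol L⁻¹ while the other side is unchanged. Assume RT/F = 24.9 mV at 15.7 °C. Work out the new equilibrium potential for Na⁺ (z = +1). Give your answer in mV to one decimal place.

72.9 mV

After the shift: [Na⁺]_out = 334, [Na⁺]_in = 17.9 mmol L⁻¹.
E_new = (24.9/1)·ln(334/17.9) = 24.90 · (2.9263) = 72.87 mV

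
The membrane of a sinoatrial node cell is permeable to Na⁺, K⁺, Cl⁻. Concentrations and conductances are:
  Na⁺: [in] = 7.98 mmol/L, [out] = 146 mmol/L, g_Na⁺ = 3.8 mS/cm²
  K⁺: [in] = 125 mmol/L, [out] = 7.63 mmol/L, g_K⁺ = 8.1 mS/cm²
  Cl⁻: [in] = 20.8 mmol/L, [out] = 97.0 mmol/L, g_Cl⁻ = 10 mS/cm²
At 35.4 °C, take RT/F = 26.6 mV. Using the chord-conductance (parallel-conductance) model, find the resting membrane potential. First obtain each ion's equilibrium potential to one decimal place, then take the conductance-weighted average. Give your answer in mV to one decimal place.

E_Na⁺ = (26.6/1)·ln(146/7.98) = 77.3 mV
E_K⁺ = (26.6/1)·ln(7.63/125) = -74.4 mV
E_Cl⁻ = (26.6/-1)·ln(97.0/20.8) = -41.0 mV
Vm = (Σ gᵢEᵢ)/(Σ gᵢ) = (3.8·77.3 + 8.1·-74.4 + 10·-41.0) / (3.8 + 8.1 + 10)
= -718.90 / 21.9 = -32.83 mV

-32.8 mV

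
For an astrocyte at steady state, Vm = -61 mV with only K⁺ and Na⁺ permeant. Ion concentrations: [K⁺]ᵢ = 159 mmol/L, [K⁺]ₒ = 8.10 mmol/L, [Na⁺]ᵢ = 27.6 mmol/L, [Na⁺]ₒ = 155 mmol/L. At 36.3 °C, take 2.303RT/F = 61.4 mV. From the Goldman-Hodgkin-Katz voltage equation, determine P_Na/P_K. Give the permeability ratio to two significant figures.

0.053

Let α = P_Na/P_K. GHK: Vm = 61.4·log₁₀[(Kₒ + α·Naₒ)/(Kᵢ + α·Naᵢ)].
10^(Vm/61.4) = 10^(-61.0/61.4) = 0.10151
So 0.10151·(Kᵢ + α·Naᵢ) = Kₒ + α·Naₒ → α = (0.10151·159.0 − 8.1) / (155.0 − 0.10151·27.6)
α = (16.14 − 8.1) / (155.0 − 2.802) = 8.04/152.2 = 0.05283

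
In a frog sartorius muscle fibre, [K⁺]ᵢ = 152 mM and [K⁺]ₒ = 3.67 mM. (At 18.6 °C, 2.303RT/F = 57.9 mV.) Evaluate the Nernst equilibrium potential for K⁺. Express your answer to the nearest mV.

-94 mV

E = (57.9/z) · log₁₀([K⁺]_out/[K⁺]_in) with z = +1.
= (57.9/1) · log₁₀(3.67/152) = 57.90 · log₁₀(0.02414)
= 57.90 · (-1.6172) = -93.63 mV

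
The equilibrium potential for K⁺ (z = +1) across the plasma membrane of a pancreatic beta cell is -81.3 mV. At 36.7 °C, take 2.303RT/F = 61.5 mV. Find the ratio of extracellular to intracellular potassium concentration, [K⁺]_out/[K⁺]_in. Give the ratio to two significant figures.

0.048

log₁₀([out]/[in]) = E·z/(61.5) = -81.3 × 1 / 61.5 = -1.3220
[out]/[in] = 10^(-1.3220) = 0.04765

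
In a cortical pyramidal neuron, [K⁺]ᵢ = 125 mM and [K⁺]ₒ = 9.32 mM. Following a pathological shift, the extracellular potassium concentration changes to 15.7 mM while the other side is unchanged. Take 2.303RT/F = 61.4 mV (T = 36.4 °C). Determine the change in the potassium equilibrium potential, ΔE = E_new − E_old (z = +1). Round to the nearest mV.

E_old = (61.4/1)·log₁₀(9.32/125) = -69.23 mV
E_new = (61.4/1)·log₁₀(15.7/125) = -55.32 mV
ΔE = -55.32 − (-69.23) = 13.91 mV

14 mV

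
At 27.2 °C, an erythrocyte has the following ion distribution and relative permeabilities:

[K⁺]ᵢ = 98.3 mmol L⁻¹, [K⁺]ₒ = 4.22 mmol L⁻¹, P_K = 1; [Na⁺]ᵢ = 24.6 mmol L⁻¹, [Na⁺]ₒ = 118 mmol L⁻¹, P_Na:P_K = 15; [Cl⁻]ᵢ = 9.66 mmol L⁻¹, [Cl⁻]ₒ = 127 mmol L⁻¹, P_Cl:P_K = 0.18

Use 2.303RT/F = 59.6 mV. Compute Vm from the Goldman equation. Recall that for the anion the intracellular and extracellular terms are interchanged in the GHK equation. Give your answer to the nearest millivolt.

Vm = 59.6 · log₁₀[(Σ P·[cation]ₒ + Σ P·[anion]ᵢ) / (Σ P·[cation]ᵢ + Σ P·[anion]ₒ)]
Numerator = 1×4.22 + 15×118 + 0.18×9.66 = 1776
Denominator = 1×98.3 + 15×24.6 + 0.18×127 = 490.2
Vm = 59.6 · log₁₀(3.6232) = 59.6 × (0.5591) = 33.32 mV

33 mV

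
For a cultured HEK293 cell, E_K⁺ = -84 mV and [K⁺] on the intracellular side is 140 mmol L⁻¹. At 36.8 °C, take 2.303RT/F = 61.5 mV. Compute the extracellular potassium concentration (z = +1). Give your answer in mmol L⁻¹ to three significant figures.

Nernst: E = (61.5/1) · log₁₀([out]/[in]), so log₁₀([out]/[in]) = -84.0 × 1 / 61.5 = -1.3659.
[out]/[in] = 10^(-1.3659) = 0.04307.
[out] = 0.04307 × 140 = 6.029 mmol L⁻¹.

6.03 mmol L⁻¹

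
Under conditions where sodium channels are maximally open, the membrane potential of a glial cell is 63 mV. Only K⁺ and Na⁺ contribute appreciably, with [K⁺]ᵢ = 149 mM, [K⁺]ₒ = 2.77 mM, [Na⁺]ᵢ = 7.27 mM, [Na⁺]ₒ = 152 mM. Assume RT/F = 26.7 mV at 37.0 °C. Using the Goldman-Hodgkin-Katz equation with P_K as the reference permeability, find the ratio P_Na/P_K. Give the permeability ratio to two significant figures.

21

Let α = P_Na/P_K. GHK: Vm = 26.7·ln[(Kₒ + α·Naₒ)/(Kᵢ + α·Naᵢ)].
e^(Vm/26.7) = e^(63.0/26.7) = 10.586
So 10.586·(Kᵢ + α·Naᵢ) = Kₒ + α·Naₒ → α = (10.586·149.0 − 2.77) / (152.0 − 10.586·7.27)
α = (1577 − 2.77) / (152.0 − 76.96) = 1575/75.04 = 20.98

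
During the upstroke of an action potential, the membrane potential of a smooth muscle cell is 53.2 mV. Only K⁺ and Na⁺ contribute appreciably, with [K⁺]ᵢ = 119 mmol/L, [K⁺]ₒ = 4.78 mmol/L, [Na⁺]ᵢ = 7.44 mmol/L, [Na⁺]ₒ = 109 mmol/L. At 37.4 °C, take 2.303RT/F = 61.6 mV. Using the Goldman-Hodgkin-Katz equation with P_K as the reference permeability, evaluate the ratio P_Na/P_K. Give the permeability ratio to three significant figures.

Let α = P_Na/P_K. GHK: Vm = 61.6·log₁₀[(Kₒ + α·Naₒ)/(Kᵢ + α·Naᵢ)].
10^(Vm/61.6) = 10^(53.2/61.6) = 7.3053
So 7.3053·(Kᵢ + α·Naᵢ) = Kₒ + α·Naₒ → α = (7.3053·119.0 − 4.78) / (109.0 − 7.3053·7.44)
α = (869.3 − 4.78) / (109.0 − 54.35) = 864.5/54.65 = 15.82

15.8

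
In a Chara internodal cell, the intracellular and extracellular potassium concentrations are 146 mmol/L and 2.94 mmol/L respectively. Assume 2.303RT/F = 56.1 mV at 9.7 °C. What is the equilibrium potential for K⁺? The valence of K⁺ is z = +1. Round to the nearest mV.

E = (56.1/z) · log₁₀([K⁺]_out/[K⁺]_in) with z = +1.
= (56.1/1) · log₁₀(2.94/146) = 56.10 · log₁₀(0.02014)
= 56.10 · (-1.6960) = -95.15 mV

-95 mV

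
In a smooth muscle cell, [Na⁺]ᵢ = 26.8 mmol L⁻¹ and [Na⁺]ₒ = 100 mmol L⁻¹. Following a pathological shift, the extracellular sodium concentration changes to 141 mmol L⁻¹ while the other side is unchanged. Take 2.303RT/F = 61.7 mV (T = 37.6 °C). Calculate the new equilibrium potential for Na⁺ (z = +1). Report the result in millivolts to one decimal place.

After the shift: [Na⁺]_out = 141, [Na⁺]_in = 26.8 mmol L⁻¹.
E_new = (61.7/1)·log₁₀(141/26.8) = 61.70 · (0.7211) = 44.49 mV

44.5 mV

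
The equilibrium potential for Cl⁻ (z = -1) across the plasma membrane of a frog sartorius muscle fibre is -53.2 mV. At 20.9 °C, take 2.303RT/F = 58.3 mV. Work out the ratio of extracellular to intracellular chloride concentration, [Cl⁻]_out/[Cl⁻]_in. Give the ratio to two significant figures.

log₁₀([out]/[in]) = E·z/(58.3) = -53.2 × -1 / 58.3 = 0.9125
[out]/[in] = 10^(0.9125) = 8.176

8.2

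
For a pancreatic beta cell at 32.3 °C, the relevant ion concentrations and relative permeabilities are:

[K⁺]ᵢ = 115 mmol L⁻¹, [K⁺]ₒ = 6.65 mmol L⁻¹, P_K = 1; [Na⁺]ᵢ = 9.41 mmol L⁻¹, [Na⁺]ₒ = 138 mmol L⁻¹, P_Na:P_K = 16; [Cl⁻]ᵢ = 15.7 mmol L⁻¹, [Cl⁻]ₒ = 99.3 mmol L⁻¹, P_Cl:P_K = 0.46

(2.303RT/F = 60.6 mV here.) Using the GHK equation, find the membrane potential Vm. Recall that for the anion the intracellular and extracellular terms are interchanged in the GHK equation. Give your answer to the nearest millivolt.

52 mV

Vm = 60.6 · log₁₀[(Σ P·[cation]ₒ + Σ P·[anion]ᵢ) / (Σ P·[cation]ᵢ + Σ P·[anion]ₒ)]
Numerator = 1×6.65 + 16×138 + 0.46×15.7 = 2222
Denominator = 1×115 + 16×9.41 + 0.46×99.3 = 311.2
Vm = 60.6 · log₁₀(7.1388) = 60.6 × (0.8536) = 51.73 mV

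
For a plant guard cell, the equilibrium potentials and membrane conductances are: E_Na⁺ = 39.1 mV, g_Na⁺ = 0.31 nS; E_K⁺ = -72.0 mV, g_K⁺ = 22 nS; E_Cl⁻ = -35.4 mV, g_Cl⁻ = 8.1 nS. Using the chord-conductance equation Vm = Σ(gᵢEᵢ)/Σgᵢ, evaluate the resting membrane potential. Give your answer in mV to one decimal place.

-61.1 mV

Σ gᵢEᵢ = 0.31·(39.1) + 22·(-72.0) + 8.1·(-35.4) = -1858.62
Σ gᵢ = 0.31 + 22 + 8.1 = 30.41
Vm = -1858.62 / 30.41 = -61.12 mV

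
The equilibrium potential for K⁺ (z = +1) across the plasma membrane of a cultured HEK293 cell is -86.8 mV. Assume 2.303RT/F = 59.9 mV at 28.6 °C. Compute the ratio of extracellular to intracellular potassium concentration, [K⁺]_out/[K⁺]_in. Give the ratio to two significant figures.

0.036

log₁₀([out]/[in]) = E·z/(59.9) = -86.8 × 1 / 59.9 = -1.4491
[out]/[in] = 10^(-1.4491) = 0.03556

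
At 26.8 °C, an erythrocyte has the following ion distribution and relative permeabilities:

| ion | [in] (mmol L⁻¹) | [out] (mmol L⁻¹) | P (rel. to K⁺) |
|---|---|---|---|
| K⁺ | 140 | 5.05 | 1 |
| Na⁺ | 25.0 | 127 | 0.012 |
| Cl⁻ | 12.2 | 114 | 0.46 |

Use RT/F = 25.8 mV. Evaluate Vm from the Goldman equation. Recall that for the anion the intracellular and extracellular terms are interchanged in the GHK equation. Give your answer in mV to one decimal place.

-71.2 mV

Vm = 25.8 · ln[(Σ P·[cation]ₒ + Σ P·[anion]ᵢ) / (Σ P·[cation]ᵢ + Σ P·[anion]ₒ)]
Numerator = 1×5.05 + 0.012×127 + 0.46×12.2 = 12.19
Denominator = 1×140 + 0.012×25.0 + 0.46×114 = 192.7
Vm = 25.8 · ln(0.063225) = 25.8 × (-2.7611) = -71.24 mV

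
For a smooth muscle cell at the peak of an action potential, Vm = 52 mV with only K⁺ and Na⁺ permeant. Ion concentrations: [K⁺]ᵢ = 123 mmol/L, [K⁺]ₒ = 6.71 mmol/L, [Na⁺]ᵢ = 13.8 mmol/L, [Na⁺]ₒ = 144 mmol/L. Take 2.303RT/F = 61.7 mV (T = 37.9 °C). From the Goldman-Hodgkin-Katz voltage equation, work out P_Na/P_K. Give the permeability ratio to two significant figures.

Let α = P_Na/P_K. GHK: Vm = 61.7·log₁₀[(Kₒ + α·Naₒ)/(Kᵢ + α·Naᵢ)].
10^(Vm/61.7) = 10^(52.0/61.7) = 6.9629
So 6.9629·(Kᵢ + α·Naᵢ) = Kₒ + α·Naₒ → α = (6.9629·123.0 − 6.71) / (144.0 − 6.9629·13.8)
α = (856.4 − 6.71) / (144.0 − 96.09) = 849.7/47.91 = 17.73

18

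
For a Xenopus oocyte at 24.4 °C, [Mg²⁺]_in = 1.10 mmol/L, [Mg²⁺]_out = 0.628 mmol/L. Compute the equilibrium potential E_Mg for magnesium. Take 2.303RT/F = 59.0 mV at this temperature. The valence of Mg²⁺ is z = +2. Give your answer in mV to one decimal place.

-7.2 mV

E = (59.0/z) · log₁₀([Mg²⁺]_out/[Mg²⁺]_in) with z = +2.
= (59.0/2) · log₁₀(0.628/1.10) = 29.50 · log₁₀(0.5709)
= 29.50 · (-0.2434) = -7.18 mV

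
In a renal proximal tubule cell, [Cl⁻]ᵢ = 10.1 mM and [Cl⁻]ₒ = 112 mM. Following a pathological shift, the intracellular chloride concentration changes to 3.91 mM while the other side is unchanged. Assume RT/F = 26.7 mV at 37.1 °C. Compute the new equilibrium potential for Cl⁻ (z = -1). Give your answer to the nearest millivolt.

-90 mV

After the shift: [Cl⁻]_out = 112, [Cl⁻]_in = 3.91 mM.
E_new = (26.7/-1)·ln(112/3.91) = -26.70 · (3.3550) = -89.58 mV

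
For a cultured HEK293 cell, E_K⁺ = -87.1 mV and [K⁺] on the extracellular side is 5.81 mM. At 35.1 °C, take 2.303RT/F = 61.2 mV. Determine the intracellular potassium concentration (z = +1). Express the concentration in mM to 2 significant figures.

Nernst: E = (61.2/1) · log₁₀([out]/[in]), so log₁₀([out]/[in]) = -87.1 × 1 / 61.2 = -1.4232.
[out]/[in] = 10^(-1.4232) = 0.03774.
[in] = 5.81 / 0.03774 = 153.9 mM.

150 mM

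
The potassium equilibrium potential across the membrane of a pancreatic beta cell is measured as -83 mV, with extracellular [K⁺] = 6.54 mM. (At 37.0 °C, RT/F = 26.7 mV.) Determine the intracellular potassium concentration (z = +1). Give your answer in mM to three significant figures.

Nernst: E = (26.7/1) · ln([out]/[in]), so ln([out]/[in]) = -83.0 × 1 / 26.7 = -3.1086.
[out]/[in] = e^(-3.1086) = 0.04466.
[in] = 6.54 / 0.04466 = 146.4 mM.

146 mM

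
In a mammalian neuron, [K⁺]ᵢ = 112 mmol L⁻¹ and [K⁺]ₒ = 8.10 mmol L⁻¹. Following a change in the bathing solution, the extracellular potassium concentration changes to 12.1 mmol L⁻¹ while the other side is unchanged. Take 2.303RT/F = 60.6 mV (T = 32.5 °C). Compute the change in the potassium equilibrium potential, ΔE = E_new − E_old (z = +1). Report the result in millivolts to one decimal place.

10.6 mV

E_old = (60.6/1)·log₁₀(8.10/112) = -69.13 mV
E_new = (60.6/1)·log₁₀(12.1/112) = -58.57 mV
ΔE = -58.57 − (-69.13) = 10.56 mV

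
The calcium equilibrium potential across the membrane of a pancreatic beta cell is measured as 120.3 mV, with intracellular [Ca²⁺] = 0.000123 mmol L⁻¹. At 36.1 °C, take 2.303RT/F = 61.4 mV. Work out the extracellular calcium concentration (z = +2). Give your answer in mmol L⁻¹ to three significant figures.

1.02 mmol L⁻¹

Nernst: E = (61.4/2) · log₁₀([out]/[in]), so log₁₀([out]/[in]) = 120.3 × 2 / 61.4 = 3.9186.
[out]/[in] = 10^(3.9186) = 8290.
[out] = 8290 × 0.000123 = 1.02 mmol L⁻¹.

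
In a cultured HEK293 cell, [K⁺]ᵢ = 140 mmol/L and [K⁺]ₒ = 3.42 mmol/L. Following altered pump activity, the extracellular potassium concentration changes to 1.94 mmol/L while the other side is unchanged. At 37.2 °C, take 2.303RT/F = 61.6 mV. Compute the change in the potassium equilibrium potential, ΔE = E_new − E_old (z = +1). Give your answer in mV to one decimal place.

E_old = (61.6/1)·log₁₀(3.42/140) = -99.31 mV
E_new = (61.6/1)·log₁₀(1.94/140) = -114.47 mV
ΔE = -114.47 − (-99.31) = -15.17 mV

-15.2 mV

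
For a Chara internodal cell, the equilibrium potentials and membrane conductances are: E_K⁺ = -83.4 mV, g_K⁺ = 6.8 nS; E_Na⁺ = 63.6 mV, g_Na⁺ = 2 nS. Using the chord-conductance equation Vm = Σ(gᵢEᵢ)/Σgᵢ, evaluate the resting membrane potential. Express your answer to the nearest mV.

Σ gᵢEᵢ = 6.8·(-83.4) + 2·(63.6) = -439.92
Σ gᵢ = 6.8 + 2 = 8.8
Vm = -439.92 / 8.8 = -49.99 mV

-50 mV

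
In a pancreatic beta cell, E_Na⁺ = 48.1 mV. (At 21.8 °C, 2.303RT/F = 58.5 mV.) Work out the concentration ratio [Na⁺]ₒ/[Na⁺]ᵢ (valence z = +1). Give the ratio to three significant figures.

log₁₀([out]/[in]) = E·z/(58.5) = 48.1 × 1 / 58.5 = 0.8222
[out]/[in] = 10^(0.8222) = 6.641

6.64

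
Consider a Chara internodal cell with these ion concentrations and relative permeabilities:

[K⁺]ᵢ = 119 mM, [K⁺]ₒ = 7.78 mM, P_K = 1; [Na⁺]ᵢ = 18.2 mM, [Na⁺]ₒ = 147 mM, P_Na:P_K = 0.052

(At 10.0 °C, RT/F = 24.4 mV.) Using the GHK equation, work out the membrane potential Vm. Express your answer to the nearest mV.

-50 mV

Vm = 24.4 · ln[(Σ P·[cation]ₒ + Σ P·[anion]ᵢ) / (Σ P·[cation]ᵢ + Σ P·[anion]ₒ)]
Numerator = 1×7.78 + 0.052×147 = 15.42
Denominator = 1×119 + 0.052×18.2 = 119.9
Vm = 24.4 · ln(0.12859) = 24.4 × (-2.0511) = -50.05 mV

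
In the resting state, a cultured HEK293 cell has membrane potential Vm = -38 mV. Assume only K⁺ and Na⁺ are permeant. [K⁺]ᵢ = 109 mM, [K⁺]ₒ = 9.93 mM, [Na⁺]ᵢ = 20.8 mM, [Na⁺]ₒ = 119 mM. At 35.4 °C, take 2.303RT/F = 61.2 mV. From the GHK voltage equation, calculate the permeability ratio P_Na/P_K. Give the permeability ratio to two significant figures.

Let α = P_Na/P_K. GHK: Vm = 61.2·log₁₀[(Kₒ + α·Naₒ)/(Kᵢ + α·Naᵢ)].
10^(Vm/61.2) = 10^(-38.0/61.2) = 0.23938
So 0.23938·(Kᵢ + α·Naᵢ) = Kₒ + α·Naₒ → α = (0.23938·109.0 − 9.93) / (119.0 − 0.23938·20.8)
α = (26.09 − 9.93) / (119.0 − 4.979) = 16.16/114 = 0.1417

0.14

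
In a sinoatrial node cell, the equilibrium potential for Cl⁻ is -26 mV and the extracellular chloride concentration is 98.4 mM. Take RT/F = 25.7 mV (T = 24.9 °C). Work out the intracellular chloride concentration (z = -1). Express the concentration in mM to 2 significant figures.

36 mM

Nernst: E = (25.7/-1) · ln([out]/[in]), so ln([out]/[in]) = -26.0 × -1 / 25.7 = 1.0117.
[out]/[in] = e^(1.0117) = 2.75.
[in] = 98.4 / 2.75 = 35.78 mM.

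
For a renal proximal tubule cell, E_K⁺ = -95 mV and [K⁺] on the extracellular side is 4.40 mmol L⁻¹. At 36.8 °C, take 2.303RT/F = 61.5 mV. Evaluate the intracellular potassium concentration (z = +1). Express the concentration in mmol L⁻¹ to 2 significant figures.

Nernst: E = (61.5/1) · log₁₀([out]/[in]), so log₁₀([out]/[in]) = -95.0 × 1 / 61.5 = -1.5447.
[out]/[in] = 10^(-1.5447) = 0.02853.
[in] = 4.40 / 0.02853 = 154.2 mmol L⁻¹.

150 mmol L⁻¹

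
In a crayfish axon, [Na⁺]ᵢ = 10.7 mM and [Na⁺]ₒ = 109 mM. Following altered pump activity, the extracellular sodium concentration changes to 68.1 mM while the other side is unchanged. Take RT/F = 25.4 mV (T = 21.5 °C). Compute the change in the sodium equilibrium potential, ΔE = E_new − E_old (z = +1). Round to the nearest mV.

E_old = (25.4/1)·ln(109/10.7) = 58.96 mV
E_new = (25.4/1)·ln(68.1/10.7) = 47.01 mV
ΔE = 47.01 − (58.96) = -11.95 mV

-12 mV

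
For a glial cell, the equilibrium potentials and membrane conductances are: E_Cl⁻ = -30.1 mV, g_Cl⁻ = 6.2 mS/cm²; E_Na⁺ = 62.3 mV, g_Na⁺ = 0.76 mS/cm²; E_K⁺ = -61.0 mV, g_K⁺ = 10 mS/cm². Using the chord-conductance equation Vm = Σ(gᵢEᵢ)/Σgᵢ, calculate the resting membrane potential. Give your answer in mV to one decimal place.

Σ gᵢEᵢ = 6.2·(-30.1) + 0.76·(62.3) + 10·(-61.0) = -749.27
Σ gᵢ = 6.2 + 0.76 + 10 = 16.96
Vm = -749.27 / 16.96 = -44.18 mV

-44.2 mV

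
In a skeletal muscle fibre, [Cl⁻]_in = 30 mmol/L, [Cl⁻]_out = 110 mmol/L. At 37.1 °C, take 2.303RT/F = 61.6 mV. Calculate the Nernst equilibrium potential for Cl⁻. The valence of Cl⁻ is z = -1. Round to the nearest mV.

E = (61.6/z) · log₁₀([Cl⁻]_out/[Cl⁻]_in) with z = -1.
For an anion, dividing by z = -1 reverses the sign.
= (61.6/-1) · log₁₀(110/30) = -61.60 · log₁₀(3.667)
= -61.60 · (0.5643) = -34.76 mV

-35 mV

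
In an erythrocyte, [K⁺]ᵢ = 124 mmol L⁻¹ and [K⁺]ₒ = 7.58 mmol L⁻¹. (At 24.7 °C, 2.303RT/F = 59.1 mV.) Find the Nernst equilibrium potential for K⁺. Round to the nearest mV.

-72 mV

E = (59.1/z) · log₁₀([K⁺]_out/[K⁺]_in) with z = +1.
= (59.1/1) · log₁₀(7.58/124) = 59.10 · log₁₀(0.06113)
= 59.10 · (-1.2138) = -71.73 mV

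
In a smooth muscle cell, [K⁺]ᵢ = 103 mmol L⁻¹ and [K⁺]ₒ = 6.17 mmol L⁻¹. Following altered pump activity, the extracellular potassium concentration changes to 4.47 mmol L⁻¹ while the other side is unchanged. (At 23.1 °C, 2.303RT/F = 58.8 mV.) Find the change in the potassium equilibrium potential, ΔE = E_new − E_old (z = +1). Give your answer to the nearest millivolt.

-8 mV

E_old = (58.8/1)·log₁₀(6.17/103) = -71.89 mV
E_new = (58.8/1)·log₁₀(4.47/103) = -80.12 mV
ΔE = -80.12 − (-71.89) = -8.23 mV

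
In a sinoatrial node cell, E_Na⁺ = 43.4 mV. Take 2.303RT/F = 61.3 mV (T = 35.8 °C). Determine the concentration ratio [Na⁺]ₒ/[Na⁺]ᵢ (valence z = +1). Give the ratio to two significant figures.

5.1

log₁₀([out]/[in]) = E·z/(61.3) = 43.4 × 1 / 61.3 = 0.7080
[out]/[in] = 10^(0.7080) = 5.105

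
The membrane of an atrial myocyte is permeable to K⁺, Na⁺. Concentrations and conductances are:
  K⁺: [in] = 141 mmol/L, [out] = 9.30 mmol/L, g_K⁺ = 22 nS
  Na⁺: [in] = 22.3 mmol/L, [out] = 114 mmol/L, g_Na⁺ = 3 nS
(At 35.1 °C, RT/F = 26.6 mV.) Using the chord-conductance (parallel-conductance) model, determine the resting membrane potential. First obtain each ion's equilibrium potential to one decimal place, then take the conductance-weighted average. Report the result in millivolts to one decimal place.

E_K⁺ = (26.6/1)·ln(9.30/141) = -72.3 mV
E_Na⁺ = (26.6/1)·ln(114/22.3) = 43.4 mV
Vm = (Σ gᵢEᵢ)/(Σ gᵢ) = (22·-72.3 + 3·43.4) / (22 + 3)
= -1460.40 / 25 = -58.42 mV

-58.4 mV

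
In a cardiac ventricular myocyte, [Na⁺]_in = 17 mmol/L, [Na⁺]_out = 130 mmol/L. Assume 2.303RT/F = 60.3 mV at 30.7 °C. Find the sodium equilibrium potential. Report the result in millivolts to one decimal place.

E = (60.3/z) · log₁₀([Na⁺]_out/[Na⁺]_in) with z = +1.
= (60.3/1) · log₁₀(130/17) = 60.30 · log₁₀(7.647)
= 60.30 · (0.8835) = 53.27 mV

53.3 mV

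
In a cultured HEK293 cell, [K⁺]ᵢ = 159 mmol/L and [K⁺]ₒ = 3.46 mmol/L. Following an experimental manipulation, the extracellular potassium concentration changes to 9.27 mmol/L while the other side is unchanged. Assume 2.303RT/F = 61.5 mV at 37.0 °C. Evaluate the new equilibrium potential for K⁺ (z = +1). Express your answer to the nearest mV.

-76 mV

After the shift: [K⁺]_out = 9.27, [K⁺]_in = 159 mmol/L.
E_new = (61.5/1)·log₁₀(9.27/159) = 61.50 · (-1.2343) = -75.91 mV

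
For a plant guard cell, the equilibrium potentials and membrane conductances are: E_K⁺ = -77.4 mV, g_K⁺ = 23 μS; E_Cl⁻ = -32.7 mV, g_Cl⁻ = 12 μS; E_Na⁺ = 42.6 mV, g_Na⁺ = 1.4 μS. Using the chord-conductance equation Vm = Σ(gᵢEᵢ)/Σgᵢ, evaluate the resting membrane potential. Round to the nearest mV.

-58 mV

Σ gᵢEᵢ = 23·(-77.4) + 12·(-32.7) + 1.4·(42.6) = -2112.96
Σ gᵢ = 23 + 12 + 1.4 = 36.4
Vm = -2112.96 / 36.4 = -58.05 mV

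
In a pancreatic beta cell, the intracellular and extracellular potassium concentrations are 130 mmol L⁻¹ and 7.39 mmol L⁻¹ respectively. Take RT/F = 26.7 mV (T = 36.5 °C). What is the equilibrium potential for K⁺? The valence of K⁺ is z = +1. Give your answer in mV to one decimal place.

E = (26.7/z) · ln([K⁺]_out/[K⁺]_in) with z = +1.
= (26.7/1) · ln(7.39/130) = 26.70 · ln(0.05685)
= 26.70 · (-2.8674) = -76.56 mV

-76.6 mV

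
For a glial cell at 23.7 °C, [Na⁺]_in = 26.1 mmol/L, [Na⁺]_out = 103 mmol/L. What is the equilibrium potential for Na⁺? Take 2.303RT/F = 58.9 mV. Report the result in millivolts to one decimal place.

E = (58.9/z) · log₁₀([Na⁺]_out/[Na⁺]_in) with z = +1.
= (58.9/1) · log₁₀(103/26.1) = 58.90 · log₁₀(3.946)
= 58.90 · (0.5962) = 35.12 mV

35.1 mV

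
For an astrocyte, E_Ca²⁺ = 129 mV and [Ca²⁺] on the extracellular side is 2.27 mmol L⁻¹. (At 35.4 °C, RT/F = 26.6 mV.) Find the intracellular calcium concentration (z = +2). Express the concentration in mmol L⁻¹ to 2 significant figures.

0.00014 mmol L⁻¹

Nernst: E = (26.6/2) · ln([out]/[in]), so ln([out]/[in]) = 129.0 × 2 / 26.6 = 9.6992.
[out]/[in] = e^(9.6992) = 1.631e+04.
[in] = 2.27 / 1.631e+04 = 0.0001392 mmol L⁻¹.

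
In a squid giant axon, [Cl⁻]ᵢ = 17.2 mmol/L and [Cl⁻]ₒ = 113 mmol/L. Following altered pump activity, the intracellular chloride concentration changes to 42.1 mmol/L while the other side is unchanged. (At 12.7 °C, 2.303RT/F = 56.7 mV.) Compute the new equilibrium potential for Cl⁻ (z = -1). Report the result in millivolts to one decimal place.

-24.3 mV

After the shift: [Cl⁻]_out = 113, [Cl⁻]_in = 42.1 mmol/L.
E_new = (56.7/-1)·log₁₀(113/42.1) = -56.70 · (0.4288) = -24.31 mV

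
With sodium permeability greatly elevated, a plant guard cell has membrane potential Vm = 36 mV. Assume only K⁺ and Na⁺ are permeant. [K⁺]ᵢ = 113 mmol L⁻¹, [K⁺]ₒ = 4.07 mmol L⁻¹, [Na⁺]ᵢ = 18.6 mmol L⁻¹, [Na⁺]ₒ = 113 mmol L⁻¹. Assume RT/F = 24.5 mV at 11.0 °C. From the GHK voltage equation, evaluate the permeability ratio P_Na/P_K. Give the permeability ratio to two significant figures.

Let α = P_Na/P_K. GHK: Vm = 24.5·ln[(Kₒ + α·Naₒ)/(Kᵢ + α·Naᵢ)].
e^(Vm/24.5) = e^(36.0/24.5) = 4.3466
So 4.3466·(Kᵢ + α·Naᵢ) = Kₒ + α·Naₒ → α = (4.3466·113.0 − 4.07) / (113.0 − 4.3466·18.6)
α = (491.2 − 4.07) / (113.0 − 80.85) = 487.1/32.15 = 15.15

15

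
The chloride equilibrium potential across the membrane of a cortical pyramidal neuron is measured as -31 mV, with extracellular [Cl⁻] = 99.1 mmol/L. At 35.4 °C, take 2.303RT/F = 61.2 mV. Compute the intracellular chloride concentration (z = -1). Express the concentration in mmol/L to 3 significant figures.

30.9 mmol/L

Nernst: E = (61.2/-1) · log₁₀([out]/[in]), so log₁₀([out]/[in]) = -31.0 × -1 / 61.2 = 0.5065.
[out]/[in] = 10^(0.5065) = 3.21.
[in] = 99.1 / 3.21 = 30.87 mmol/L.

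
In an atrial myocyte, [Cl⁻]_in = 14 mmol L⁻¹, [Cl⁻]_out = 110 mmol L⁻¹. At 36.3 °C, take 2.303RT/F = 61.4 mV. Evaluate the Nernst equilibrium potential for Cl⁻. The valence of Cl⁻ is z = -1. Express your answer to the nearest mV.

E = (61.4/z) · log₁₀([Cl⁻]_out/[Cl⁻]_in) with z = -1.
For an anion, dividing by z = -1 reverses the sign.
= (61.4/-1) · log₁₀(110/14) = -61.40 · log₁₀(7.857)
= -61.40 · (0.8953) = -54.97 mV

-55 mV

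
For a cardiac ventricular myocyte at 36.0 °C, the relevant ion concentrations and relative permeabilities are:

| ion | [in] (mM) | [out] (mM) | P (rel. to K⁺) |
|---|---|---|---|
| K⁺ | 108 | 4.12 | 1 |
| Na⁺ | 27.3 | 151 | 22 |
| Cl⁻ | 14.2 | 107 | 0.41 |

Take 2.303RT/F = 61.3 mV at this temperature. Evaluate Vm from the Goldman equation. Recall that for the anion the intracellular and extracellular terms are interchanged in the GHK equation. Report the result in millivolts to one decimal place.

Vm = 61.3 · log₁₀[(Σ P·[cation]ₒ + Σ P·[anion]ᵢ) / (Σ P·[cation]ᵢ + Σ P·[anion]ₒ)]
Numerator = 1×4.12 + 22×151 + 0.41×14.2 = 3332
Denominator = 1×108 + 22×27.3 + 0.41×107 = 752.5
Vm = 61.3 · log₁₀(4.428) = 61.3 × (0.6462) = 39.61 mV

39.6 mV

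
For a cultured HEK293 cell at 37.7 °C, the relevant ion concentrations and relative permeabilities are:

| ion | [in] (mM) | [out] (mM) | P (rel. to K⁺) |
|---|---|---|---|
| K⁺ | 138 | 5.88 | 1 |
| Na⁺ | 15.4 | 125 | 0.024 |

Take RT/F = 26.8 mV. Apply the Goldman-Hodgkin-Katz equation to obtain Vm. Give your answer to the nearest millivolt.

Vm = 26.8 · ln[(Σ P·[cation]ₒ + Σ P·[anion]ᵢ) / (Σ P·[cation]ᵢ + Σ P·[anion]ₒ)]
Numerator = 1×5.88 + 0.024×125 = 8.88
Denominator = 1×138 + 0.024×15.4 = 138.4
Vm = 26.8 · ln(0.064176) = 26.8 × (-2.7461) = -73.60 mV

-74 mV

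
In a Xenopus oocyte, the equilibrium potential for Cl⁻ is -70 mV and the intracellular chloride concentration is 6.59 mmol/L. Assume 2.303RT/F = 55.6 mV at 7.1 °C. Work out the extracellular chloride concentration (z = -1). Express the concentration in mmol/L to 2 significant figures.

120 mmol/L

Nernst: E = (55.6/-1) · log₁₀([out]/[in]), so log₁₀([out]/[in]) = -70.0 × -1 / 55.6 = 1.2590.
[out]/[in] = 10^(1.2590) = 18.15.
[out] = 18.15 × 6.59 = 119.6 mmol/L.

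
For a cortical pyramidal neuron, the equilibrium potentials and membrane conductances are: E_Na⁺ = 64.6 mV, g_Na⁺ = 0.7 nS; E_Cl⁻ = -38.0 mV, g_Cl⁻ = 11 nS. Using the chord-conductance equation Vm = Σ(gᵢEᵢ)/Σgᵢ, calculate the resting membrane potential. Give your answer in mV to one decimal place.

Σ gᵢEᵢ = 0.7·(64.6) + 11·(-38.0) = -372.78
Σ gᵢ = 0.7 + 11 = 11.7
Vm = -372.78 / 11.7 = -31.86 mV

-31.9 mV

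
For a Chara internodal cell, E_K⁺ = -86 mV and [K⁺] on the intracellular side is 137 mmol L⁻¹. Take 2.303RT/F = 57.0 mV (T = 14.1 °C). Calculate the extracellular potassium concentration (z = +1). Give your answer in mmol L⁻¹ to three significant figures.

4.25 mmol L⁻¹

Nernst: E = (57.0/1) · log₁₀([out]/[in]), so log₁₀([out]/[in]) = -86.0 × 1 / 57.0 = -1.5088.
[out]/[in] = 10^(-1.5088) = 0.03099.
[out] = 0.03099 × 137 = 4.246 mmol L⁻¹.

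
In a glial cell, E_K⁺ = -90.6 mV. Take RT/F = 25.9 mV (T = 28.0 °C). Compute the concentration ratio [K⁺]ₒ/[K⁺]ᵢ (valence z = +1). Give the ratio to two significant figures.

ln([out]/[in]) = E·z/(25.9) = -90.6 × 1 / 25.9 = -3.4981
[out]/[in] = e^(-3.4981) = 0.03026

0.030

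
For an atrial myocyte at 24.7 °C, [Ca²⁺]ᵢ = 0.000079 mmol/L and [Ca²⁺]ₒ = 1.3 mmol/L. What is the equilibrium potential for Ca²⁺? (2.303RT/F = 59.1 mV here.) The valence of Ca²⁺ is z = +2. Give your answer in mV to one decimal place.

124.6 mV

E = (59.1/z) · log₁₀([Ca²⁺]_out/[Ca²⁺]_in) with z = +2.
= (59.1/2) · log₁₀(1.3/0.000079) = 29.55 · log₁₀(1.646e+04)
= 29.55 · (4.2163) = 124.59 mV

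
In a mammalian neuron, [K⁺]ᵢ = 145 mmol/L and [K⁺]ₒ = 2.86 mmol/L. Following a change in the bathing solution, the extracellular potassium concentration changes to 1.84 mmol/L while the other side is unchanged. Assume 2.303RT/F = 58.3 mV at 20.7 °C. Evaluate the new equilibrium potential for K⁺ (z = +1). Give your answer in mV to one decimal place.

-110.6 mV

After the shift: [K⁺]_out = 1.84, [K⁺]_in = 145 mmol/L.
E_new = (58.3/1)·log₁₀(1.84/145) = 58.30 · (-1.8966) = -110.57 mV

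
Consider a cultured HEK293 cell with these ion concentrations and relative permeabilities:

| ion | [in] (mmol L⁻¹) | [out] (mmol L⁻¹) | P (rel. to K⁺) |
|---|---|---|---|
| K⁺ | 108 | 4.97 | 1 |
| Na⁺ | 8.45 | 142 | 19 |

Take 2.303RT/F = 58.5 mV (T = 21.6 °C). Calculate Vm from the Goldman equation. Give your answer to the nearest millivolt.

Vm = 58.5 · log₁₀[(Σ P·[cation]ₒ + Σ P·[anion]ᵢ) / (Σ P·[cation]ᵢ + Σ P·[anion]ₒ)]
Numerator = 1×4.97 + 19×142 = 2703
Denominator = 1×108 + 19×8.45 = 268.5
Vm = 58.5 · log₁₀(10.065) = 58.5 × (1.0028) = 58.66 mV

59 mV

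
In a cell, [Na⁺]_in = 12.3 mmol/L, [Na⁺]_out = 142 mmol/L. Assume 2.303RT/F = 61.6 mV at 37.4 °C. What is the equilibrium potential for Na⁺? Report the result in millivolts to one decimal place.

65.4 mV

E = (61.6/z) · log₁₀([Na⁺]_out/[Na⁺]_in) with z = +1.
= (61.6/1) · log₁₀(142/12.3) = 61.60 · log₁₀(11.54)
= 61.60 · (1.0624) = 65.44 mV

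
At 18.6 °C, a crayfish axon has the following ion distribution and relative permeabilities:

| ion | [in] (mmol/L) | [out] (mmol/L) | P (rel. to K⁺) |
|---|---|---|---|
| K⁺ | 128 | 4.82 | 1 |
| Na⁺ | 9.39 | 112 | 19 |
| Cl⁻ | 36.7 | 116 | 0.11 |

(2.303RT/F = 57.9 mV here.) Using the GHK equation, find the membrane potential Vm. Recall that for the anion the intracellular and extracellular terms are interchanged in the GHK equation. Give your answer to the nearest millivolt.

Vm = 57.9 · log₁₀[(Σ P·[cation]ₒ + Σ P·[anion]ᵢ) / (Σ P·[cation]ᵢ + Σ P·[anion]ₒ)]
Numerator = 1×4.82 + 19×112 + 0.11×36.7 = 2137
Denominator = 1×128 + 19×9.39 + 0.11×116 = 319.2
Vm = 57.9 · log₁₀(6.695) = 57.9 × (0.8258) = 47.81 mV

48 mV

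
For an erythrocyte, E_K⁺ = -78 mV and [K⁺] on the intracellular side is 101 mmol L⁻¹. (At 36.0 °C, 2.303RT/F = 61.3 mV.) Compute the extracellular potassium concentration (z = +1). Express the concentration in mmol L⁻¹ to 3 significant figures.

5.39 mmol L⁻¹

Nernst: E = (61.3/1) · log₁₀([out]/[in]), so log₁₀([out]/[in]) = -78.0 × 1 / 61.3 = -1.2724.
[out]/[in] = 10^(-1.2724) = 0.0534.
[out] = 0.0534 × 101 = 5.394 mmol L⁻¹.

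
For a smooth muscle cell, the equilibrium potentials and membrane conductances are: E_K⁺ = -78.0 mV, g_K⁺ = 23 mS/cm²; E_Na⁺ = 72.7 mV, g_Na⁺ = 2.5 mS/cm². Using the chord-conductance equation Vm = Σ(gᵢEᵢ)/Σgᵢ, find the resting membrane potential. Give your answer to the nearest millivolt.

-63 mV

Σ gᵢEᵢ = 23·(-78.0) + 2.5·(72.7) = -1612.25
Σ gᵢ = 23 + 2.5 = 25.5
Vm = -1612.25 / 25.5 = -63.23 mV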